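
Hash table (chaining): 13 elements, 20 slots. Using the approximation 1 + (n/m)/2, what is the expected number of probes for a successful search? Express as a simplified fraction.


Computing expected probes:
alpha = 13/20
= 1 + alpha/2
= 1 + 13/(2*20)
= (2*20 + 13) / (2*20)
= 53/40


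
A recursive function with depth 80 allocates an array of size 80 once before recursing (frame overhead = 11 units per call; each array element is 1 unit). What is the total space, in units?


Array allocation: 80 units (allocated once)
Stack frames: 80 deep * 11 per frame = 880 units
Total = 80 + 880 = 960


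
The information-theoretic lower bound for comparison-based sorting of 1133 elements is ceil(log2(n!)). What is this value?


A binary decision tree of height h has at most 2^h leaves and needs at least n! of them, so h >= ceil(log2(n!)).
1133! is far too large to multiply out, so use Stirling's series:
  ln(n!) ~ n ln n - n + (1/2) ln(2 pi n) + 1/(12n)  (error below 1/(360 n^3), negligible here)
  ln(1133) = 7.0326243
  n ln n = 1133 * 7.0326243 = 7967.9633
  (1/2) ln(2 pi * 1133) = (1/2) ln(7118.8490) = 4.4353
  1/(12*1133) = 0.0001
  ln(1133!) ~ 7967.9633 - 1133 + 4.4353 + 0.0001 = 6839.3987
Convert to base 2: log2(1133!) = 6839.3987 / ln 2 = 6839.3987 / 0.69314718 = 9867.1666
ceil(9867.1666) = 9868


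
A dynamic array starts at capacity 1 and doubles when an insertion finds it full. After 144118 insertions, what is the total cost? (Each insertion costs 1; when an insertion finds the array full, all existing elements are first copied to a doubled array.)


Insertion cost: 144118 (one per element)
Resizes occur just before inserting elements 2, 3, 5, 9, ...
Elements copied at each resize: 1 + 2 + 4 + 8 + 16 + 32 + 64 + 128 + 256 + 512 + 1024 + 2048 + 4096 + 8192 + 16384 + 32768 + 65536 + 131072
Sum of copies = 262143 (geometric series: 2^k - 1)
Total = 144118 + 262143 = 406261


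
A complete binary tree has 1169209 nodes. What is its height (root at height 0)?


In a complete binary tree, level k holds nodes 2^k .. 2^(k+1)-1 (1-indexed).
Height = floor(log2(n)) = floor(log2(1169209)) = 20
Check: 2^20 = 1048576 <= 1169209 < 2097152 = 2^21


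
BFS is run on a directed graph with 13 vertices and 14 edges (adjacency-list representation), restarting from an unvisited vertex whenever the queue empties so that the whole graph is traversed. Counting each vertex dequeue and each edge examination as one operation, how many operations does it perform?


A full BFS traversal dequeues each vertex exactly once and examines each directed edge exactly once.
V = 13 (vertex processing cost)
E = 14 (edge examination cost)
Total operations proportional to V + E = 13 + 14 = 27


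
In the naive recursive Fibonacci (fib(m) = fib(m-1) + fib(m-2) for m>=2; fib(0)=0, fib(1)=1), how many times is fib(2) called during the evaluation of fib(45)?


Let N(m) = number of times fib(m) is called while evaluating fib(45).
N(45) = 1 (the initial call).
N(44) = 1 (only fib(45) calls it).
For 1 <= m <= 43: fib(m) is called by fib(m+1) and fib(m+2), so
  N(m) = N(m+1) + N(m+2).
fib(0) is called only by fib(2), so N(0) = N(2).
Walk down from m=45:
  N(45)=1, N(44)=1, N(43)=2, N(42)=3, N(41)=5, N(40)=8, N(39)=13, N(38)=21, N(37)=34, N(36)=55, N(35)=89, N(34)=144, N(33)=233, N(32)=377, N(31)=610, N(30)=987, N(29)=1597, N(28)=2584, N(27)=4181, N(26)=6765, N(25)=10946, N(24)=17711, N(23)=28657, N(22)=46368, N(21)=75025, N(20)=121393, N(19)=196418, N(18)=317811, N(17)=514229, N(16)=832040, N(15)=1346269, N(14)=2178309, N(13)=3524578, N(12)=5702887, N(11)=9227465, N(10)=14930352, N(9)=24157817, N(8)=39088169, N(7)=63245986, N(6)=102334155, N(5)=165580141, N(4)=267914296, N(3)=433494437, N(2)=701408733
N(2) = 701408733


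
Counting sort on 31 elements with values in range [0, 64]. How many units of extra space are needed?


Output array size: 31 (to store sorted result)
Count array size: 65 (one slot per possible value, range 0 to 64)
Total extra space = 31 + 65 = 96


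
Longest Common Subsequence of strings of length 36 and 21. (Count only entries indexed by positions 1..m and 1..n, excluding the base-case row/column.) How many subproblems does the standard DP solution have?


DP table indexed by positions in both strings.
First string: 36 positions
Second string: 21 positions
Total = 36 * 21 = 756


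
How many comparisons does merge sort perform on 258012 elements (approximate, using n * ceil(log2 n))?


Recursion depth: ceil(log2(258012)) = 18
Each recursion level merges n = 258012 elements
Total = 258012 * 18 = 4644216


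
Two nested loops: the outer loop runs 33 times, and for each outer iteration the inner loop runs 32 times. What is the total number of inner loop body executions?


Outer loop: 33 iterations
Inner loop: 32 iterations per outer iteration
Total = 33 * 32 = 1056


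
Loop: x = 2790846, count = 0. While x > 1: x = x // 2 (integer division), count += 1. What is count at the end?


The variable x halves each step:
x = 2790846 -> 1395423 -> 697711 -> 348855 -> 174427 -> 87213 -> 43606 -> 21803 -> 10901 -> 5450 -> 2725 -> 1362 -> 681 -> 340 -> 170 -> 85 -> 42 -> 21 -> 10 -> 5 -> 2 -> 1
Number of halvings = floor(log2(2790846)) = 21


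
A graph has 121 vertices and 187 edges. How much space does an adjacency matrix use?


Adjacency matrix: V x V grid of entries
Space = V^2 = 121^2 = 121 * 121 = 14641


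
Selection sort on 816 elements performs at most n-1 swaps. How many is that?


Each of the 815 passes places one element in its final position.
Pass 1: swap minimum into position 0
Pass 2: swap minimum of remaining into position 1
...
Pass 815: last two elements, one swap
Maximum swaps = 816 - 1 = 815


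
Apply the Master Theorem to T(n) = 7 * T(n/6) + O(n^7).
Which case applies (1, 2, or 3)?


The Master Theorem: T(n) = a*T(n/b) + O(n^c)
  a = 7, b = 6, c = 7
log_b(a) = log_6(7) ~ 1.086
Compare b^c with a: 6^7 = 279936 > 7, so c > log_b(a).
Since c > log_b(a), Case 3 applies.
T(n) = O(n^7)
Master Theorem case = 3


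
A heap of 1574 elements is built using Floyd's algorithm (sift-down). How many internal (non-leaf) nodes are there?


Leaf nodes occupy roughly half the array.
Sift-down is called for each internal node, starting from the last one.
Internal nodes = floor(n/2) = floor(1574/2) = 787


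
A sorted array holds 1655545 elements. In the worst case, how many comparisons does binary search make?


Halving sequence: 1655545 -> 827772 -> 413886 -> 206943 -> 103471 -> 51735 -> 25867 -> 12933 -> 6466 -> 3233 -> 1616 -> 808 -> 404 -> 202 -> 101 -> 50 -> 25 -> 12 -> 6 -> 3 -> 1
Number of halvings = 20
Max comparisons = 20 + 1 = 21


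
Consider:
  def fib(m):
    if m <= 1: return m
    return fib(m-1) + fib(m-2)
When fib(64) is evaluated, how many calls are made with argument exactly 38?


Let N(m) = number of times fib(m) is called while evaluating fib(64).
N(64) = 1 (the initial call).
N(63) = 1 (only fib(64) calls it).
For 1 <= m <= 62: fib(m) is called by fib(m+1) and fib(m+2), so
  N(m) = N(m+1) + N(m+2).
fib(0) is called only by fib(2), so N(0) = N(2).
Walk down from m=64:
  N(64)=1, N(63)=1, N(62)=2, N(61)=3, N(60)=5, N(59)=8, N(58)=13, N(57)=21, N(56)=34, N(55)=55, N(54)=89, N(53)=144, N(52)=233, N(51)=377, N(50)=610, N(49)=987, N(48)=1597, N(47)=2584, N(46)=4181, N(45)=6765, N(44)=10946, N(43)=17711, N(42)=28657, N(41)=46368, N(40)=75025, N(39)=121393, N(38)=196418
N(38) = 196418


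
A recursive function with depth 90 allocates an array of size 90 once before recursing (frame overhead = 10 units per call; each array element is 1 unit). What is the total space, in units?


Array allocation: 90 units (allocated once)
Stack frames: 90 deep * 10 per frame = 900 units
Total = 90 + 900 = 990


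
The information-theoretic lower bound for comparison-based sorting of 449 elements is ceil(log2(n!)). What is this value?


A binary decision tree of height h has at most 2^h leaves and needs at least n! of them, so h >= ceil(log2(n!)).
449! is far too large to multiply out, so use Stirling's series:
  ln(n!) ~ n ln n - n + (1/2) ln(2 pi n) + 1/(12n)  (error below 1/(360 n^3), negligible here)
  ln(449) = 6.1070229
  n ln n = 449 * 6.1070229 = 2742.0533
  (1/2) ln(2 pi * 449) = (1/2) ln(2821.1502) = 3.9724
  1/(12*449) = 0.0002
  ln(449!) ~ 2742.0533 - 449 + 3.9724 + 0.0002 = 2297.0259
Convert to base 2: log2(449!) = 2297.0259 / ln 2 = 2297.0259 / 0.69314718 = 3313.9079
ceil(3313.9079) = 3314


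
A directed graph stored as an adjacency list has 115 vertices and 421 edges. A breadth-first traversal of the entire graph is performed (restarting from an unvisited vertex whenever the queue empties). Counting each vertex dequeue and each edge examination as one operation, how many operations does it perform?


A full BFS traversal dequeues each vertex once and examines each edge once.
Vertex visits: 115
Edge visits: 421
V + E = 115 + 421 = 536


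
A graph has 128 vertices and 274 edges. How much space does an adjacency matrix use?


Adjacency matrix: V x V grid of entries
Space = V^2 = 128^2 = 128 * 128 = 16384


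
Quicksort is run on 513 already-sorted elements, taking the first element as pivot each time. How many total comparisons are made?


Sum of comparisons per partition:
512 + 511 + ... + 1 + 0
= 513 * (513 - 1) / 2
= 513 * 512 / 2
= 131328


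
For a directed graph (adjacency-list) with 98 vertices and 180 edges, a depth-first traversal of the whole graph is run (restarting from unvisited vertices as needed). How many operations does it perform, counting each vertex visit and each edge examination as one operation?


A full DFS traversal visits each vertex once and examines each edge once.
V = 98
E = 180
Sum = 98 + 180 = 278


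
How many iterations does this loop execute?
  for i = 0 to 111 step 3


The loop variable i takes values starting at 0 and increments by 3 each iteration.
Sequence: i = 0, 3, 6, 9, 12, 15, 18, 21, 24, ...
The upper bound 111 is inclusive, so the count is floor((last - first) / step) + 1:
floor((111 - 0) / 3) + 1 = floor(111/3) + 1 = 37 + 1 = 38


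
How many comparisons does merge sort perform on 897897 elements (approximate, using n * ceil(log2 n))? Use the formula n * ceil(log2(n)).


Recursion depth: ceil(log2(897897)) = 20
Each recursion level merges n = 897897 elements
Total = 897897 * 20 = 17957940


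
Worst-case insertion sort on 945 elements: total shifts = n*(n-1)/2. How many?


Sum of shifts = 1 + 2 + 3 + ... + 944
= 945 * 944 / 2
= 892080 / 2
= 446040


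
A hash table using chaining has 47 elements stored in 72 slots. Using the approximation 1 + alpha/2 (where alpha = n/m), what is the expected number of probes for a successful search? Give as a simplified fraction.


Load factor alpha = n/m = 47/72
Expected probes = 1 + alpha/2 = 1 + 47/(2*72)
= 1 + 47/144
= 144/144 + 47/144
= 191/144


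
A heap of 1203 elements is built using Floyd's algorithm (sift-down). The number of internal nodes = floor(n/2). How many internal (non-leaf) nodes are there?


Leaf nodes occupy roughly half the array.
Sift-down is called for each internal node, starting from the last one.
Internal nodes = floor(n/2) = floor(1203/2) = 601


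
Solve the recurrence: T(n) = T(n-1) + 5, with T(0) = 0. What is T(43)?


Unrolling the recurrence:
T(43) = T(42) + 5
       = T(41) + 5 + 5
       = T(40) + 5*3
       ...
       = T(0) + 5*43
       = 0 + 215 = 215


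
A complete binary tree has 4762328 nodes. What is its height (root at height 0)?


In a complete binary tree, level k holds nodes 2^k .. 2^(k+1)-1 (1-indexed).
Height = floor(log2(n)) = floor(log2(4762328)) = 22
Check: 2^22 = 4194304 <= 4762328 < 8388608 = 2^23


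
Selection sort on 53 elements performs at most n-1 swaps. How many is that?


Each of the 52 passes places one element in its final position.
Pass 1: swap minimum into position 0
Pass 2: swap minimum of remaining into position 1
...
Pass 52: last two elements, one swap
Maximum swaps = 53 - 1 = 52


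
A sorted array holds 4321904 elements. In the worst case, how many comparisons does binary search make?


Halving sequence: 4321904 -> 2160952 -> 1080476 -> 540238 -> 270119 -> 135059 -> 67529 -> 33764 -> 16882 -> 8441 -> 4220 -> 2110 -> 1055 -> 527 -> 263 -> 131 -> 65 -> 32 -> 16 -> 8 -> 4 -> 2 -> 1
Number of halvings = 22
Max comparisons = 22 + 1 = 23


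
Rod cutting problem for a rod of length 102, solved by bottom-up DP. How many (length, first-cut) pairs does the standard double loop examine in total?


For each subproblem length i = 1..102, the inner loop considers i possible first cuts.
Total = 1 + 2 + ... + 102
= 102*(102+1)/2
= 102*103/2 = 5253


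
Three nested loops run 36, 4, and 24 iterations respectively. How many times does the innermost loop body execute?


Loop 1 (outermost): 36 iterations
Loop 2 (middle): 4 iterations per outer
Loop 3 (innermost): 24 iterations per middle
Total = 36 * 4 * 24 = 3456


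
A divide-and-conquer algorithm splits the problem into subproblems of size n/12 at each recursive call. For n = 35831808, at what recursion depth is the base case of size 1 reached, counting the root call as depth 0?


At each depth, the problem size is divided by 12:
  Depth 0: problem size = 35831808
  Depth 1: problem size = 2985984
  Depth 2: problem size = 248832
  Depth 3: problem size = 20736
  Depth 4: problem size = 1728
  Depth 5: problem size = 144
  Depth 6: problem size = 12
  Depth 7: problem size = 1 (base case)
The base case is reached at depth log_12(35831808) = 7 (the tree has 8 levels counting depth 0, but the depth asked for is 7).
Recursion depth = 7


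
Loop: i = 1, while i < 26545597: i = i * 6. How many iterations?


i multiplies by 6 each step:
i = 1 -> 6 -> 36 -> 216 -> 1296 -> 7776 -> 46656 -> 279936 -> 1679616 -> 10077696 -> 60466176 (stop)
Iterations = ceil(log_6(26545597)) = 10


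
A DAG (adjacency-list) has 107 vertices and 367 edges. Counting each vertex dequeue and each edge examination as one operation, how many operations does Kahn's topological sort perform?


V = 107 (vertex processing)
E = 367 (edge processing)
V + E = 107 + 367 = 474


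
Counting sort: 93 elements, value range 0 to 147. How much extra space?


n = 93 (output array)
k = 148 (count array for 148 distinct values)
Extra space = 93 + 148 = 241


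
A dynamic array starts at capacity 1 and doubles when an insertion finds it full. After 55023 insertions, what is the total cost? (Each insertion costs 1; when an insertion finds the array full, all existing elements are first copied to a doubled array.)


Insertion cost: 55023 (one per element)
Resizes occur just before inserting elements 2, 3, 5, 9, ...
Elements copied at each resize: 1 + 2 + 4 + 8 + 16 + 32 + 64 + 128 + 256 + 512 + 1024 + 2048 + 4096 + 8192 + 16384 + 32768
Sum of copies = 65535 (geometric series: 2^k - 1)
Total = 55023 + 65535 = 120558


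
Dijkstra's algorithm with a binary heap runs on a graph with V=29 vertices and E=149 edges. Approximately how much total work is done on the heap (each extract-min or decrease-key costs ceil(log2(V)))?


Dijkstra with a binary heap: each vertex is extracted once, each edge may relax once.
Each heap operation costs O(log V).
V + E = 29 + 149 = 178
ceil(log2(29)) = 5 (since 2^4 = 16 < 29 <= 32 = 2^5)
Total heap work = (V+E) * ceil(log2(V)) = 178 * 5 = 890


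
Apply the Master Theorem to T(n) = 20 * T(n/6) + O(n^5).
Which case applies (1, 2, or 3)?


The Master Theorem: T(n) = a*T(n/b) + O(n^c)
  a = 20, b = 6, c = 5
log_b(a) = log_6(20) ~ 1.672
Compare b^c with a: 6^5 = 7776 > 20, so c > log_b(a).
Since c > log_b(a), Case 3 applies.
T(n) = O(n^5)
Master Theorem case = 3


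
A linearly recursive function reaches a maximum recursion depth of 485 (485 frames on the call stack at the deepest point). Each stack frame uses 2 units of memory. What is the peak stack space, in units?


Maximum recursion depth = 485 frames
Memory per frame = 2 units
Total stack space = depth * frame_size
= 485 * 2 = 970


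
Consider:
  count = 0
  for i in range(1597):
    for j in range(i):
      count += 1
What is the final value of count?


For each i, the inner loop runs i times:
  i=0: inner runs 0 times
  i=1: inner runs 1 time
  i=2: inner runs 2 times
  i=3: inner runs 3 times
  i=4: inner runs 4 times
  i=5: inner runs 5 times
  i=6: inner runs 6 times
  i=7: inner runs 7 times
  ...
Total = 0 + 1 + 2 + ... + 1596 = 1597*(1597-1)/2 = 1274406


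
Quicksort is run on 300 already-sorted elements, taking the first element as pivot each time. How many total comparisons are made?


Sum of comparisons per partition:
299 + 298 + ... + 1 + 0
= 300 * (300 - 1) / 2
= 300 * 299 / 2
= 44850


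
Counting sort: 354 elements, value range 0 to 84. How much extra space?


n = 354 (output array)
k = 85 (count array for 85 distinct values)
Extra space = 354 + 85 = 439


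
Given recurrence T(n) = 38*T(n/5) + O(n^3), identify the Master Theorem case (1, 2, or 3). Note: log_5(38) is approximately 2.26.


Master Theorem parameters: a=38, b=5, c=3
log_b(a) = 2.26
Compare b^c with a: 5^3 = 125 > 38, so c > log_b(a).
Comparing c=3 vs log_b(a)=2.26:
3 > 2.26 => Case 3
Result: T(n) = O(n^3)
Master Theorem case = 3


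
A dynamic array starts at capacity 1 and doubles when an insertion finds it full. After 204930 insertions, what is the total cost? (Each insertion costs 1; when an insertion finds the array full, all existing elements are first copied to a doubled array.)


Insertion cost: 204930 (one per element)
Resizes occur just before inserting elements 2, 3, 5, 9, ...
Elements copied at each resize: 1 + 2 + 4 + 8 + 16 + 32 + 64 + 128 + 256 + 512 + 1024 + 2048 + 4096 + 8192 + 16384 + 32768 + 65536 + 131072
Sum of copies = 262143 (geometric series: 2^k - 1)
Total = 204930 + 262143 = 467073


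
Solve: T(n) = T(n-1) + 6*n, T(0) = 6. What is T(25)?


Expanding the recurrence:
T(25) = T(24) + 6*25
       = T(23) + 6*24 + 6*25
       ...
       = T(0) + 6*(1 + 2 + ... + 25)
       = 6 + 6 * 25*26/2
       = 6 + 6 * 325
       = 6 + 1950 = 1956


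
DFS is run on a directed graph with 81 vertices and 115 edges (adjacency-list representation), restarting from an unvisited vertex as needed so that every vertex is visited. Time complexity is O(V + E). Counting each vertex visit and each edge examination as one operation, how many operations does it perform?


A full DFS traversal processes each vertex exactly once (push/pop on stack).
Each directed edge is examined once.
V = 81, E = 115
V + E = 196


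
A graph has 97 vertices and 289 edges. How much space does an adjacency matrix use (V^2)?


Adjacency matrix: V x V grid of entries
Space = V^2 = 97^2 = 97 * 97 = 9409


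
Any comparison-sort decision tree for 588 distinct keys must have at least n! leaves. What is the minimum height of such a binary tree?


A binary decision tree of height h has at most 2^h leaves and needs at least n! of them, so h >= ceil(log2(n!)).
588! is far too large to multiply out, so use Stirling's series:
  ln(n!) ~ n ln n - n + (1/2) ln(2 pi n) + 1/(12n)  (error below 1/(360 n^3), negligible here)
  ln(588) = 6.3767269
  n ln n = 588 * 6.3767269 = 3749.5154
  (1/2) ln(2 pi * 588) = (1/2) ln(3694.5130) = 4.1073
  1/(12*588) = 0.0001
  ln(588!) ~ 3749.5154 - 588 + 4.1073 + 0.0001 = 3165.6228
Convert to base 2: log2(588!) = 3165.6228 / ln 2 = 3165.6228 / 0.69314718 = 4567.0283
ceil(4567.0283) = 4568


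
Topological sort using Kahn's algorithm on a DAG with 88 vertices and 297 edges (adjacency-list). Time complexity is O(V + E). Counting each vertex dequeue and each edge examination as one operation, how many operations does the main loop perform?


Kahn's algorithm:
  1. Compute in-degrees: O(V + E)
  2. Process queue: each vertex dequeued once (O(V))
     each edge examined once (O(E))
Total = V + E = 88 + 297 = 385


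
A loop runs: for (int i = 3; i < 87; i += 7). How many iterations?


Loop starts at i = 3, increments by 7, stops when i >= 87.
Number of iterations = ceil((87 - 3) / 7)
= ceil(84 / 7)
= 12


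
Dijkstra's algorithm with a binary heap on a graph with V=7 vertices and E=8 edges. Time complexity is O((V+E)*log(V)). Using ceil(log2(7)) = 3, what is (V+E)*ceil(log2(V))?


Dijkstra with a binary heap: each vertex is extracted once, each edge may relax once.
Each heap operation costs O(log V).
V + E = 7 + 8 = 15
ceil(log2(7)) = 3 (since 2^2 = 4 < 7 <= 8 = 2^3)
Total heap work = (V+E) * ceil(log2(V)) = 15 * 3 = 45


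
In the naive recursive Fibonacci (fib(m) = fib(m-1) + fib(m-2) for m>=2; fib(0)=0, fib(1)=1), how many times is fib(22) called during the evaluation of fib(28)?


Let N(m) = number of times fib(m) is called while evaluating fib(28).
N(28) = 1 (the initial call).
N(27) = 1 (only fib(28) calls it).
For 1 <= m <= 26: fib(m) is called by fib(m+1) and fib(m+2), so
  N(m) = N(m+1) + N(m+2).
fib(0) is called only by fib(2), so N(0) = N(2).
Walk down from m=28:
  N(28)=1, N(27)=1, N(26)=2, N(25)=3, N(24)=5, N(23)=8, N(22)=13
N(22) = 13


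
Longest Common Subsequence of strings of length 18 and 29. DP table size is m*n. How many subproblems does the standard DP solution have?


DP table indexed by positions in both strings.
First string: 18 positions
Second string: 29 positions
Total = 18 * 29 = 522


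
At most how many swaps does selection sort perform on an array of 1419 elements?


Each of the 1418 passes places one element in its final position.
Pass 1: swap minimum into position 0
Pass 2: swap minimum of remaining into position 1
...
Pass 1418: last two elements, one swap
Maximum swaps = 1419 - 1 = 1418


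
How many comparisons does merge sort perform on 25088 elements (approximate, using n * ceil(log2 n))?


Recursion depth: ceil(log2(25088)) = 15
Each recursion level merges n = 25088 elements
Total = 25088 * 15 = 376320


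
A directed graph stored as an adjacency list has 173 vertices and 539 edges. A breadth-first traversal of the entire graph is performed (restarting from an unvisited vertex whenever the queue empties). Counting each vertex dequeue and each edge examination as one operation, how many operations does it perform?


A full BFS traversal dequeues each vertex once and examines each edge once.
Vertex visits: 173
Edge visits: 539
V + E = 173 + 539 = 712


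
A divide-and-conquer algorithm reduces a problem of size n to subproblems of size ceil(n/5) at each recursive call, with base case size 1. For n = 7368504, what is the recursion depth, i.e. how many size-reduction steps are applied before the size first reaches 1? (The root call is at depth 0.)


Each step divides the size by 5 (rounding up); after k steps the size is ceil(n/5^k), which equals 1 exactly when 5^k >= n.
So the depth is the smallest k with 5^k >= 7368504, i.e. ceil(log_5(7368504)).
5^9 = 1953125 < 7368504 <= 9765625 = 5^10
Recursion depth = 10


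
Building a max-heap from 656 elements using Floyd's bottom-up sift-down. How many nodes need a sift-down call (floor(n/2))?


In a heap of 656 elements (0-indexed array):
  Last element index: 655
  Parent of last element: floor((655 - 1) / 2) = 327
  Internal nodes: indices 0 to 327
  Count = floor(656/2) = 328


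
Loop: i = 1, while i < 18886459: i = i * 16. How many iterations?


i multiplies by 16 each step:
i = 1 -> 16 -> 256 -> 4096 -> 65536 -> 1048576 -> 16777216 -> 268435456 (stop)
Iterations = ceil(log_16(18886459)) = 7


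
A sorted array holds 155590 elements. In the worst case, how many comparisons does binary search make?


Halving sequence: 155590 -> 77795 -> 38897 -> 19448 -> 9724 -> 4862 -> 2431 -> 1215 -> 607 -> 303 -> 151 -> 75 -> 37 -> 18 -> 9 -> 4 -> 2 -> 1
Number of halvings = 17
Max comparisons = 17 + 1 = 18


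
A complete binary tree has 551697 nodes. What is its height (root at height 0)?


In a complete binary tree, level k holds nodes 2^k .. 2^(k+1)-1 (1-indexed).
Height = floor(log2(n)) = floor(log2(551697)) = 19
Check: 2^19 = 524288 <= 551697 < 1048576 = 2^20


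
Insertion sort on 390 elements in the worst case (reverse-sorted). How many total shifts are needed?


In the worst case (reverse-sorted), each element shifts past all previous:
  Element 1: 1 shifts
  Element 2: 2 shifts
  Element 3: 3 shifts
  Element 4: 4 shifts
  Element 5: 5 shifts
  ...
  Element 389: 389 shifts
Total = 1 + 2 + ... + 389
= 390*(390-1)/2 = 75855


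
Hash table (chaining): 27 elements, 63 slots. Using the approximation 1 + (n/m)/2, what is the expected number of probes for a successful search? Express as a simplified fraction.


Computing expected probes:
alpha = 27/63
= 1 + alpha/2
= 1 + 27/(2*63)
= (2*63 + 27) / (2*63)
= 153/126 = 17/14


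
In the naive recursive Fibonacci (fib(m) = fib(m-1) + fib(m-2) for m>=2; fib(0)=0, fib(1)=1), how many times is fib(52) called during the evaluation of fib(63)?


Let N(m) = number of times fib(m) is called while evaluating fib(63).
N(63) = 1 (the initial call).
N(62) = 1 (only fib(63) calls it).
For 1 <= m <= 61: fib(m) is called by fib(m+1) and fib(m+2), so
  N(m) = N(m+1) + N(m+2).
fib(0) is called only by fib(2), so N(0) = N(2).
Walk down from m=63:
  N(63)=1, N(62)=1, N(61)=2, N(60)=3, N(59)=5, N(58)=8, N(57)=13, N(56)=21, N(55)=34, N(54)=55, N(53)=89, N(52)=144
N(52) = 144


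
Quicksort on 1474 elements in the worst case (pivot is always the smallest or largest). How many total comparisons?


In the worst case, each partition step picks the worst pivot:
  Partition 1: 1473 comparisons (n-1 elements to compare)
  Partition 2: 1472 comparisons
  Partition 3: 1471 comparisons
  Partition 4: 1470 comparisons
  Partition 5: 1469 comparisons
  ...
  Last partition: 0 comparisons
Total = (n-1) + (n-2) + ... + 1 + 0 = n*(n-1)/2
= 1474*1473/2 = 1085601


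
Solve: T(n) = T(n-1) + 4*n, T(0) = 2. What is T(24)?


Expanding the recurrence:
T(24) = T(23) + 4*24
       = T(22) + 4*23 + 4*24
       ...
       = T(0) + 4*(1 + 2 + ... + 24)
       = 2 + 4 * 24*25/2
       = 2 + 4 * 300
       = 2 + 1200 = 1202


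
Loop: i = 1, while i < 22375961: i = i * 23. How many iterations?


i multiplies by 23 each step:
i = 1 -> 23 -> 529 -> 12167 -> 279841 -> 6436343 -> 148035889 (stop)
Iterations = ceil(log_23(22375961)) = 6


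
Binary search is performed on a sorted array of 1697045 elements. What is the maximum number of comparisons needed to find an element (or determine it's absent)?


Binary search halves the search space each comparison:
  Step 1: search space = 1697045 -> 848522
  Step 2: search space = 848522 -> 424261
  Step 3: search space = 424261 -> 212130
  Step 4: search space = 212130 -> 106065
  Step 5: search space = 106065 -> 53032
  Step 6: search space = 53032 -> 26516
  Step 7: search space = 26516 -> 13258
  Step 8: search space = 13258 -> 6629
  Step 9: search space = 6629 -> 3314
  Step 10: search space = 3314 -> 1657
  Step 11: search space = 1657 -> 828
  Step 12: search space = 828 -> 414
  Step 13: search space = 414 -> 207
  Step 14: search space = 207 -> 103
  Step 15: search space = 103 -> 51
  Step 16: search space = 51 -> 25
  Step 17: search space = 25 -> 12
  Step 18: search space = 12 -> 6
  Step 19: search space = 6 -> 3
  Step 20: search space = 3 -> 1
  Step 21: search space = 1 (final check)
Maximum comparisons = floor(log2(1697045)) + 1 = 20 + 1 = 21


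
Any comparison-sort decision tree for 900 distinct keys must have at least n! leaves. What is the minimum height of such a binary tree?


A binary decision tree of height h has at most 2^h leaves and needs at least n! of them, so h >= ceil(log2(n!)).
900! is far too large to multiply out, so use Stirling's series:
  ln(n!) ~ n ln n - n + (1/2) ln(2 pi n) + 1/(12n)  (error below 1/(360 n^3), negligible here)
  ln(900) = 6.8023948
  n ln n = 900 * 6.8023948 = 6122.1553
  (1/2) ln(2 pi * 900) = (1/2) ln(5654.8668) = 4.3201
  1/(12*900) = 0.0001
  ln(900!) ~ 6122.1553 - 900 + 4.3201 + 0.0001 = 5226.4755
Convert to base 2: log2(900!) = 5226.4755 / ln 2 = 5226.4755 / 0.69314718 = 7540.2103
ceil(7540.2103) = 7541


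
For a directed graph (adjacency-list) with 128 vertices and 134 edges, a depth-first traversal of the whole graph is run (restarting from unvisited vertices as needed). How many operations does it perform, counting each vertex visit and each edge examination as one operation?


A full DFS traversal visits each vertex once and examines each edge once.
V = 128
E = 134
Sum = 128 + 134 = 262


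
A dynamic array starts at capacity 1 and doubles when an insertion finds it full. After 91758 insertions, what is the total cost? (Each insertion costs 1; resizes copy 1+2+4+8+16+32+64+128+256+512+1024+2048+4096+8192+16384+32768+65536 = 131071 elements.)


Insertion cost: 91758 (one per element)
Resizes occur just before inserting elements 2, 3, 5, 9, ...
Elements copied at each resize: 1 + 2 + 4 + 8 + 16 + 32 + 64 + 128 + 256 + 512 + 1024 + 2048 + 4096 + 8192 + 16384 + 32768 + 65536
Sum of copies = 131071 (geometric series: 2^k - 1)
Total = 91758 + 131071 = 222829


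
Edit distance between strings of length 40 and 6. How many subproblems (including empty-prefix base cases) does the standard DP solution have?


The table includes base cases (empty prefixes).
Rows: (m+1) = 41
Columns: (n+1) = 7
Total = 41 * 7 = 287


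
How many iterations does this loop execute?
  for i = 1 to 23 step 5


The loop variable i takes values starting at 1 and increments by 5 each iteration.
Sequence: i = 1, 6, 11, 16, 21
The upper bound 23 is inclusive, so the count is floor((last - first) / step) + 1:
floor((23 - 1) / 5) + 1 = floor(22/5) + 1 = 4 + 1 = 5


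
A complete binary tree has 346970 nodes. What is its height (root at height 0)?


In a complete binary tree, level k holds nodes 2^k .. 2^(k+1)-1 (1-indexed).
Height = floor(log2(n)) = floor(log2(346970)) = 18
Check: 2^18 = 262144 <= 346970 < 524288 = 2^19


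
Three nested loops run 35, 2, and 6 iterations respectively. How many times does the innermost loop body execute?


Loop 1 (outermost): 35 iterations
Loop 2 (middle): 2 iterations per outer
Loop 3 (innermost): 6 iterations per middle
Total = 35 * 2 * 6 = 420


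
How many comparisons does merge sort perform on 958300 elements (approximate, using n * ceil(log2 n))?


Recursion depth: ceil(log2(958300)) = 20
Each recursion level merges n = 958300 elements
Total = 958300 * 20 = 19166000


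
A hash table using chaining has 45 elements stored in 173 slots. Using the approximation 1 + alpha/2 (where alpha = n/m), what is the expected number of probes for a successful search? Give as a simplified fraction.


Load factor alpha = n/m = 45/173
Expected probes = 1 + alpha/2 = 1 + 45/(2*173)
= 1 + 45/346
= 346/346 + 45/346
= 391/346


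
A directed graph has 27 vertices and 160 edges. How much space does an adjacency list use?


Adjacency list: one list head per vertex + one entry per edge
Vertex heads: 27
Edge entries: 160
Total = 27 + 160 = 187


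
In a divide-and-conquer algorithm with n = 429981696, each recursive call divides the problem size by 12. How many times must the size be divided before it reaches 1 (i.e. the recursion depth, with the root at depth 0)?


Number of divisions = log_12(429981696)
Sizes: 429981696 -> 35831808 -> 2985984 -> 248832 -> 20736 -> 1728 -> 144 -> 12 -> 1 (8 divisions)
Recursion depth = 8


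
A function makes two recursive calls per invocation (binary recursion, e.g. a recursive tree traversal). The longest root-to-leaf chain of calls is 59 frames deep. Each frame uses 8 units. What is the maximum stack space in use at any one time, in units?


Binary recursion: the two calls run one after the other, so only one root-to-leaf chain of frames is on the stack at a time.
Maximum depth (longest chain) = 59 frames
Each frame = 8 units
Max stack space = 59 * 8 = 472


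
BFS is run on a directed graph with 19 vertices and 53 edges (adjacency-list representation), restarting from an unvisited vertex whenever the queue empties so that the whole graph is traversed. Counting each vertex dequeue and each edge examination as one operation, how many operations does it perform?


A full BFS traversal dequeues each vertex exactly once and examines each directed edge exactly once.
V = 19 (vertex processing cost)
E = 53 (edge examination cost)
Total operations proportional to V + E = 19 + 53 = 72


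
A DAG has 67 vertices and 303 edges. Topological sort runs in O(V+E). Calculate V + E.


V = 67 (vertex processing)
E = 303 (edge processing)
V + E = 67 + 303 = 370


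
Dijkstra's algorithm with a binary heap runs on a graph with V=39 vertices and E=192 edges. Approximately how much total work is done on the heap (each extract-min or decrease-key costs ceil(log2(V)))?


Dijkstra with a binary heap: each vertex is extracted once, each edge may relax once.
Each heap operation costs O(log V).
V + E = 39 + 192 = 231
ceil(log2(39)) = 6 (since 2^5 = 32 < 39 <= 64 = 2^6)
Total heap work = (V+E) * ceil(log2(V)) = 231 * 6 = 1386


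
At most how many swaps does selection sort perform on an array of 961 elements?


Each of the 960 passes places one element in its final position.
Pass 1: swap minimum into position 0
Pass 2: swap minimum of remaining into position 1
...
Pass 960: last two elements, one swap
Maximum swaps = 961 - 1 = 960


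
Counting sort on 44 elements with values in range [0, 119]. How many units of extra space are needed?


Output array size: 44 (to store sorted result)
Count array size: 120 (one slot per possible value, range 0 to 119)
Total extra space = 44 + 120 = 164


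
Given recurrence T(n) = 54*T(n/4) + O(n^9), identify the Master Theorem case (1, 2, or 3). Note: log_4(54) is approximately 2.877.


Master Theorem parameters: a=54, b=4, c=9
log_b(a) = 2.877
Compare b^c with a: 4^9 = 262144 > 54, so c > log_b(a).
Comparing c=9 vs log_b(a)=2.877:
9 > 2.877 => Case 3
Result: T(n) = O(n^9)
Master Theorem case = 3


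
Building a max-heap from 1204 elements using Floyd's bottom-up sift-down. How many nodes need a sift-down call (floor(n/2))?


In a heap of 1204 elements (0-indexed array):
  Last element index: 1203
  Parent of last element: floor((1203 - 1) / 2) = 601
  Internal nodes: indices 0 to 601
  Count = floor(1204/2) = 602


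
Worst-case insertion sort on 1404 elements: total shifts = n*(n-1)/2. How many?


Sum of shifts = 1 + 2 + 3 + ... + 1403
= 1404 * 1403 / 2
= 1969812 / 2
= 984906


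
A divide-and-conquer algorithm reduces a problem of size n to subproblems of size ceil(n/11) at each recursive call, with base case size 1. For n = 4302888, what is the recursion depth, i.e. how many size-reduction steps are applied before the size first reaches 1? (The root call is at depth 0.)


Each step divides the size by 11 (rounding up); after k steps the size is ceil(n/11^k), which equals 1 exactly when 11^k >= n.
So the depth is the smallest k with 11^k >= 4302888, i.e. ceil(log_11(4302888)).
11^6 = 1771561 < 4302888 <= 19487171 = 11^7
Recursion depth = 7


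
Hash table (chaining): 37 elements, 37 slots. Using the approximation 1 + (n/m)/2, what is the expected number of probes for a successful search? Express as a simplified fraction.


Computing expected probes:
alpha = 37/37
= 1 + alpha/2
= 1 + 37/(2*37)
= (2*37 + 37) / (2*37)
= 111/74 = 3/2


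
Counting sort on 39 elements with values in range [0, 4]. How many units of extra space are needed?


Output array size: 39 (to store sorted result)
Count array size: 5 (one slot per possible value, range 0 to 4)
Total extra space = 39 + 5 = 44


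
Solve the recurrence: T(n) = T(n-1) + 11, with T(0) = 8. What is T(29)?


Unrolling the recurrence:
T(29) = T(28) + 11
       = T(27) + 11 + 11
       = T(26) + 11*3
       ...
       = T(0) + 11*29
       = 8 + 319 = 327


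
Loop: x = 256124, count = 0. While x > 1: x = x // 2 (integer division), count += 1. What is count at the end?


The variable x halves each step:
x = 256124 -> 128062 -> 64031 -> 32015 -> 16007 -> 8003 -> 4001 -> 2000 -> 1000 -> 500 -> 250 -> 125 -> 62 -> 31 -> 15 -> 7 -> 3 -> 1
Number of halvings = floor(log2(256124)) = 17


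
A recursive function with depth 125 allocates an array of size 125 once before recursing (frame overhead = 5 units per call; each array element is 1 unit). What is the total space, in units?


Array allocation: 125 units (allocated once)
Stack frames: 125 deep * 5 per frame = 625 units
Total = 125 + 625 = 750


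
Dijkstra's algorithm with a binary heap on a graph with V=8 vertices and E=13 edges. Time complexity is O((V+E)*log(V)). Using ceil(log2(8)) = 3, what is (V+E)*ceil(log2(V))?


Dijkstra with a binary heap: each vertex is extracted once, each edge may relax once.
Each heap operation costs O(log V).
V + E = 8 + 13 = 21
ceil(log2(8)) = 3 (since 2^2 = 4 < 8 <= 8 = 2^3)
Total heap work = (V+E) * ceil(log2(V)) = 21 * 3 = 63


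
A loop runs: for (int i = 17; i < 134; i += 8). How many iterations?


Loop starts at i = 17, increments by 8, stops when i >= 134.
Number of iterations = ceil((134 - 17) / 8)
= ceil(117 / 8)
= 15


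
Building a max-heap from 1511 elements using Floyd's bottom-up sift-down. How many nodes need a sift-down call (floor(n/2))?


In a heap of 1511 elements (0-indexed array):
  Last element index: 1510
  Parent of last element: floor((1510 - 1) / 2) = 754
  Internal nodes: indices 0 to 754
  Count = floor(1511/2) = 755


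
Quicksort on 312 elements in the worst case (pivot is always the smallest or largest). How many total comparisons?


In the worst case, each partition step picks the worst pivot:
  Partition 1: 311 comparisons (n-1 elements to compare)
  Partition 2: 310 comparisons
  Partition 3: 309 comparisons
  Partition 4: 308 comparisons
  Partition 5: 307 comparisons
  ...
  Last partition: 0 comparisons
Total = (n-1) + (n-2) + ... + 1 + 0 = n*(n-1)/2
= 312*311/2 = 48516


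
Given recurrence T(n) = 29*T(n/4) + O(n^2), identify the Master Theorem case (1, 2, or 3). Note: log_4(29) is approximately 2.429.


Master Theorem parameters: a=29, b=4, c=2
log_b(a) = 2.429
Compare b^c with a: 4^2 = 16 < 29, so c < log_b(a).
Comparing c=2 vs log_b(a)=2.429:
2 < 2.429 => Case 1
Result: T(n) = O(n^(log_4 29)) ~ O(n^2.429)
Master Theorem case = 1


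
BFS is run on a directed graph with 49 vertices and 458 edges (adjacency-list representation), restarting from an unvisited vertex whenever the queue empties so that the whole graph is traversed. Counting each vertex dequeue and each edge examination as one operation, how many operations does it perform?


A full BFS traversal dequeues each vertex exactly once and examines each directed edge exactly once.
V = 49 (vertex processing cost)
E = 458 (edge examination cost)
Total operations proportional to V + E = 49 + 458 = 507


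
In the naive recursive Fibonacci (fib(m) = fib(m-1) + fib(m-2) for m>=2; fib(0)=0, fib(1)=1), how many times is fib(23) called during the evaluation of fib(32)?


Let N(m) = number of times fib(m) is called while evaluating fib(32).
N(32) = 1 (the initial call).
N(31) = 1 (only fib(32) calls it).
For 1 <= m <= 30: fib(m) is called by fib(m+1) and fib(m+2), so
  N(m) = N(m+1) + N(m+2).
fib(0) is called only by fib(2), so N(0) = N(2).
Walk down from m=32:
  N(32)=1, N(31)=1, N(30)=2, N(29)=3, N(28)=5, N(27)=8, N(26)=13, N(25)=21, N(24)=34, N(23)=55
N(23) = 55


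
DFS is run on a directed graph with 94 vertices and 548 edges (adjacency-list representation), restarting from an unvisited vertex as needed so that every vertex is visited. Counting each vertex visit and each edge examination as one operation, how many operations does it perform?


A full DFS traversal processes each vertex exactly once (push/pop on stack).
Each directed edge is examined once.
V = 94, E = 548
V + E = 642


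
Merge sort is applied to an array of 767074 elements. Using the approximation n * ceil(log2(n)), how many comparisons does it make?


Merge sort divides the array into halves recursively.
Number of levels = ceil(log2(767074)) = 20
At each level, approximately n = 767074 comparisons are needed for merging.
Total comparisons ~ n * ceil(log2(n)) = 767074 * 20 = 15341480
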